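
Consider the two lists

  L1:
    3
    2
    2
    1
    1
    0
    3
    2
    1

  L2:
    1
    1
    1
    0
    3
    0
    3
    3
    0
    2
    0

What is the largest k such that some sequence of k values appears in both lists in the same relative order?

Let dp[i][j] be the LCS length of the first i values of L1 and the first j values of L2. dp[i][j] = dp[i-1][j-1]+1 when the i-th and j-th values match, else max(dp[i-1][j], dp[i][j-1]).
    ·  1  1  1  0  3  0  3  3  0  2  0
 ·  0  0  0  0  0  0  0  0  0  0  0  0
 3  0  0  0  0  0  1  1  1  1  1  1  1
 2  0  0  0  0  0  1  1  1  1  1  2  2
 2  0  0  0  0  0  1  1  1  1  1  2  2
 1  0  1  1  1  1  1  1  1  1  1  2  2
 1  0  1  2  2  2  2  2  2  2  2  2  2
 0  0  1  2  2  3  3  3  3  3  3  3  3
 3  0  1  2  2  3  4  4  4  4  4  4  4
 2  0  1  2  2  3  4  4  4  4  4  5  5
 1  0  1  2  3  3  4  4  4  4  4  5  5
dp[9][11] = 5. One LCS (by backtracking along matches): 1, 1, 0, 3, 2.

5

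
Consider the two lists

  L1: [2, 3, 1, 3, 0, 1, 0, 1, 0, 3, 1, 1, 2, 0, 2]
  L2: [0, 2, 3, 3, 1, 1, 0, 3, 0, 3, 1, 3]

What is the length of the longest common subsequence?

8

Taking 2 (L1 #1, L2 #2), 3 (L1 #2, L2 #4), 1 (L1 #3, L2 #5), 1 (L1 #6, L2 #6), 0 (L1 #7, L2 #7), 0 (L1 #9, L2 #9), 3 (L1 #10, L2 #10), 1 (L1 #11, L2 #11) gives a common subsequence of length 8. The LCS DP gives dp[15][12] = 8, so this is optimal.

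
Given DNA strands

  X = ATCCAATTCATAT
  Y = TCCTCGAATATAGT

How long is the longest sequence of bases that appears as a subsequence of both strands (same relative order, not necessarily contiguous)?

Taking T (X #2, Y #1); then C (X #3, Y #3); then C (X #4, Y #5); then A (X #5, Y #7); then A (X #6, Y #8); then T (X #8, Y #9); then A (X #10, Y #10); then T (X #11, Y #11); then A (X #12, Y #12); then T (X #13, Y #14) gives a common subsequence of length 10, and the DP table's final entry dp[13][14] is also 10, so no common subsequence is longer.

10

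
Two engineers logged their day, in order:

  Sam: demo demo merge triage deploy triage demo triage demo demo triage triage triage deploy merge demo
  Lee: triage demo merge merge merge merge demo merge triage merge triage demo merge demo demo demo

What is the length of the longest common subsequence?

Match demo at Sam[1]=Lee[2], demo at Sam[2]=Lee[7], merge at Sam[3]=Lee[8], triage at Sam[4]=Lee[9], triage at Sam[6]=Lee[11], demo at Sam[7]=Lee[12], demo at Sam[9]=Lee[14], demo at Sam[10]=Lee[15], demo at Sam[16]=Lee[16] — 9 tasks in the same relative order in both, and the DP table's final entry dp[16][16] is also 9, so no common subsequence is longer.

9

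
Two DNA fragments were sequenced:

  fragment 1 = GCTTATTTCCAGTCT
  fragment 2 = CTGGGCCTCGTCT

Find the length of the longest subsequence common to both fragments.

8

Taking G at fragment 1[1]=fragment 2[5]; then C at fragment 1[2]=fragment 2[7]; then T at fragment 1[8]=fragment 2[8]; then C at fragment 1[10]=fragment 2[9]; then G at fragment 1[12]=fragment 2[10]; then T at fragment 1[13]=fragment 2[11]; then C at fragment 1[14]=fragment 2[12]; then T at fragment 1[15]=fragment 2[13] gives a common subsequence of length 8, and the DP table's final entry dp[15][13] is also 8, so no common subsequence is longer.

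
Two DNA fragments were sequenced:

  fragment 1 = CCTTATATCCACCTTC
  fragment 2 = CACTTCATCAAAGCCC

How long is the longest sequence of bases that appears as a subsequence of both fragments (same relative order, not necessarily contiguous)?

Match C at fragment 1[1]=fragment 2[1], then C at fragment 1[2]=fragment 2[3], then T at fragment 1[3]=fragment 2[4], then T at fragment 1[4]=fragment 2[5], then A at fragment 1[5]=fragment 2[7], then T at fragment 1[6]=fragment 2[8], then A at fragment 1[7]=fragment 2[11], then A at fragment 1[11]=fragment 2[12], then C at fragment 1[12]=fragment 2[14], then C at fragment 1[13]=fragment 2[15], then C at fragment 1[16]=fragment 2[16] — 11 bases in the same relative order in both, and the DP table's final entry dp[16][16] is also 11, so no common subsequence is longer.

11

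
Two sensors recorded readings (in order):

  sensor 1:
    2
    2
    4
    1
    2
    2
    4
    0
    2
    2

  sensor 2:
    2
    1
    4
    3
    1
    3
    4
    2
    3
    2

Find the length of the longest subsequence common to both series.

Match 2 [1,1] → 4 [3,3] → 1 [4,5] → 4 [7,7] → 2 [9,8] → 2 [10,10] — 6 values in the same relative order in both, and the DP table's final entry dp[10][10] is also 6, so no common subsequence is longer.

6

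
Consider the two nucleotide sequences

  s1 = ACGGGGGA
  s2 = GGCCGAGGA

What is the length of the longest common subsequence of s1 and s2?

Match G at s1[3]=s2[1], then G at s1[4]=s2[2], then G at s1[5]=s2[5], then G at s1[6]=s2[7], then G at s1[7]=s2[8], then A at s1[8]=s2[9] — 6 bases in the same relative order in both. The LCS DP gives dp[8][9] = 6, so this is optimal.

6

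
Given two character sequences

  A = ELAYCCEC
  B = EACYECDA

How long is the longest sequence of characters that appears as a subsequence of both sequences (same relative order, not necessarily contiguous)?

5

Taking E [1,1], then A [3,2], then Y [4,4], then E [7,5], then C [8,6] gives a common subsequence of length 5. The LCS DP gives dp[8][8] = 5, so this is optimal.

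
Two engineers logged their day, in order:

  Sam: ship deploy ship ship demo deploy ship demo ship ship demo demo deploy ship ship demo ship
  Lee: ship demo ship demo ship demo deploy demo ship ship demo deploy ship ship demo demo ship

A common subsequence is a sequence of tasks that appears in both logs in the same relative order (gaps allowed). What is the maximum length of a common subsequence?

14

Match ship at Sam[1]=Lee[1]; then ship at Sam[3]=Lee[3]; then ship at Sam[4]=Lee[5]; then demo at Sam[5]=Lee[6]; then deploy at Sam[6]=Lee[7]; then demo at Sam[8]=Lee[8]; then ship at Sam[9]=Lee[9]; then ship at Sam[10]=Lee[10]; then demo at Sam[12]=Lee[11]; then deploy at Sam[13]=Lee[12]; then ship at Sam[14]=Lee[13]; then ship at Sam[15]=Lee[14]; then demo at Sam[16]=Lee[16]; then ship at Sam[17]=Lee[17] — 14 tasks in the same relative order in both. dp[17][17] = 14 confirms this is the maximum.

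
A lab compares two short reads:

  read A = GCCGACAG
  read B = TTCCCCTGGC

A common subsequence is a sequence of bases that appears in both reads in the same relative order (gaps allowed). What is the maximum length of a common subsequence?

4

Match C at read A[2]=read B[5], C at read A[3]=read B[6], G at read A[4]=read B[9], C at read A[6]=read B[10] — 4 bases in the same relative order in both, and the DP table's final entry dp[8][10] is also 4, so no common subsequence is longer.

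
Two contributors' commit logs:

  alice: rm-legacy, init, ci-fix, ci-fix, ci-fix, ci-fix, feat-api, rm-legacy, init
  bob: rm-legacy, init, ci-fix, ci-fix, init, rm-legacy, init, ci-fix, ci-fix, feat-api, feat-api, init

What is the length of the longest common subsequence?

Taking rm-legacy (alice #1, bob #1); then init (alice #2, bob #2); then ci-fix (alice #3, bob #3); then ci-fix (alice #4, bob #4); then ci-fix (alice #5, bob #8); then ci-fix (alice #6, bob #9); then feat-api (alice #7, bob #11); then init (alice #9, bob #12) gives a common subsequence of length 8, and the DP table's final entry dp[9][12] is also 8, so no common subsequence is longer.

8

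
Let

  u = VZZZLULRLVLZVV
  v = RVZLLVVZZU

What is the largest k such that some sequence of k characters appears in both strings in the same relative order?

Taking V at u[1]=v[2]; then Z at u[4]=v[3]; then L at u[5]=v[4]; then L at u[7]=v[5]; then V at u[10]=v[7]; then Z at u[12]=v[9] gives a common subsequence of length 6, and the DP table's final entry dp[14][10] is also 6, so no common subsequence is longer.

6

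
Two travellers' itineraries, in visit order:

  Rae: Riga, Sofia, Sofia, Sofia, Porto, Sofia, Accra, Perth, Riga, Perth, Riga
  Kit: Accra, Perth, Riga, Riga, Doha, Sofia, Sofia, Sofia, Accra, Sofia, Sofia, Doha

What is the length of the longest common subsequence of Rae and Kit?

5

Pick Riga (Rae #1, Kit #4), Sofia (Rae #2, Kit #7), Sofia (Rae #3, Kit #8), Sofia (Rae #4, Kit #10), Sofia (Rae #6, Kit #11); all 5 stops appear in both, in order, and the DP table's final entry dp[11][12] is also 5, so no common subsequence is longer.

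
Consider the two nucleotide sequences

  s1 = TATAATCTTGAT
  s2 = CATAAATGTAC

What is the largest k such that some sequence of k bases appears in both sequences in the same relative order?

7

Let dp[i][j] be the LCS length of the first i bases of s1 and the first j bases of s2. dp[i][j] = dp[i-1][j-1]+1 when the i-th and j-th bases match, else max(dp[i-1][j], dp[i][j-1]).
    ·  C  A  T  A  A  A  T  G  T  A  C
 ·  0  0  0  0  0  0  0  0  0  0  0  0
 T  0  0  0  1  1  1  1  1  1  1  1  1
 A  0  0  1  1  2  2  2  2  2  2  2  2
 T  0  0  1  2  2  2  2  3  3  3  3  3
 A  0  0  1  2  3  3  3  3  3  3  4  4
 A  0  0  1  2  3  4  4  4  4  4  4  4
 T  0  0  1  2  3  4  4  5  5  5  5  5
 C  0  1  1  2  3  4  4  5  5  5  5  6
 T  0  1  1  2  3  4  4  5  5  6  6  6
 T  0  1  1  2  3  4  4  5  5  6  6  6
 G  0  1  1  2  3  4  4  5  6  6  6  6
 A  0  1  2  2  3  4  5  5  6  6  7  7
 T  0  1  2  3  3  4  5  6  6  7  7  7
dp[12][11] = 7. One LCS (by backtracking along matches): TAAATTA.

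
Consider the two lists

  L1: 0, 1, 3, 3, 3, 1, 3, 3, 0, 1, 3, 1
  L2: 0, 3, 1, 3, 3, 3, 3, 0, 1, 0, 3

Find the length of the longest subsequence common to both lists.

Taking 0 [1,1], then 1 [2,3], then 3 [4,4], then 3 [5,5], then 3 [7,6], then 3 [8,7], then 0 [9,8], then 1 [10,9], then 3 [11,11] gives a common subsequence of length 9, and the DP table's final entry dp[12][11] is also 9, so no common subsequence is longer.

9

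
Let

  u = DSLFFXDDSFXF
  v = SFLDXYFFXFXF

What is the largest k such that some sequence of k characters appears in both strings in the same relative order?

Let dp[i][j] be the LCS length of the first i characters of u and the first j characters of v. dp[i][j] = dp[i-1][j-1]+1 when the i-th and j-th characters match, else max(dp[i-1][j], dp[i][j-1]).
    ·  S  F  L  D  X  Y  F  F  X  F  X  F
 ·  0  0  0  0  0  0  0  0  0  0  0  0  0
 D  0  0  0  0  1  1  1  1  1  1  1  1  1
 S  0  1  1  1  1  1  1  1  1  1  1  1  1
 L  0  1  1  2  2  2  2  2  2  2  2  2  2
 F  0  1  2  2  2  2  2  3  3  3  3  3  3
 F  0  1  2  2  2  2  2  3  4  4  4  4  4
 X  0  1  2  2  2  3  3  3  4  5  5  5  5
 D  0  1  2  2  3  3  3  3  4  5  5  5  5
 D  0  1  2  2  3  3  3  3  4  5  5  5  5
 S  0  1  2  2  3  3  3  3  4  5  5  5  5
 F  0  1  2  2  3  3  3  4  4  5  6  6  6
 X  0  1  2  2  3  4  4  4  4  5  6  7  7
 F  0  1  2  2  3  4  4  5  5  5  6  7  8
dp[12][12] = 8. One LCS (by backtracking along matches): SLFFXFXF.

8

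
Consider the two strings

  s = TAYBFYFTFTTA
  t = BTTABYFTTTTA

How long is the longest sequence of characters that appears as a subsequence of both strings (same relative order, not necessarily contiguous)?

9

Match T at s[1]=t[3] → A at s[2]=t[4] → B at s[4]=t[5] → Y at s[6]=t[6] → F at s[7]=t[7] → T at s[8]=t[9] → T at s[10]=t[10] → T at s[11]=t[11] → A at s[12]=t[12] — 9 characters in the same relative order in both, and the DP table's final entry dp[12][12] is also 9, so no common subsequence is longer.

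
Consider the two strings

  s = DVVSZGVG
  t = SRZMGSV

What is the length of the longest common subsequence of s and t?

4

Let dp[i][j] be the LCS length of the first i characters of s and the first j characters of t. dp[i][j] = dp[i-1][j-1]+1 when the i-th and j-th characters match, else max(dp[i-1][j], dp[i][j-1]).
    ·  S  R  Z  M  G  S  V
 ·  0  0  0  0  0  0  0  0
 D  0  0  0  0  0  0  0  0
 V  0  0  0  0  0  0  0  1
 V  0  0  0  0  0  0  0  1
 S  0  1  1  1  1  1  1  1
 Z  0  1  1  2  2  2  2  2
 G  0  1  1  2  2  3  3  3
 V  0  1  1  2  2  3  3  4
 G  0  1  1  2  2  3  3  4
dp[8][7] = 4. One LCS (by backtracking along matches): SZGV.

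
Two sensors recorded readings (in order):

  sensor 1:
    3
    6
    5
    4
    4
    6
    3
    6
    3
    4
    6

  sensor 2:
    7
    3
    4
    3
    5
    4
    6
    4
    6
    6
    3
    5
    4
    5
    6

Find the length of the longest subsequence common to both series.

9

Taking 3 at sensor 1[1]=sensor 2[4] → 5 at sensor 1[3]=sensor 2[5] → 4 at sensor 1[4]=sensor 2[6] → 4 at sensor 1[5]=sensor 2[8] → 6 at sensor 1[6]=sensor 2[9] → 6 at sensor 1[8]=sensor 2[10] → 3 at sensor 1[9]=sensor 2[11] → 4 at sensor 1[10]=sensor 2[13] → 6 at sensor 1[11]=sensor 2[15] gives a common subsequence of length 9. dp[11][15] = 9 confirms this is the maximum.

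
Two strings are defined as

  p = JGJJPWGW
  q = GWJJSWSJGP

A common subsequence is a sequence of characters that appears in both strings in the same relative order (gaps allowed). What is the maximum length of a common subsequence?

5

Match G (p #2, q #1) → J (p #3, q #3) → J (p #4, q #4) → W (p #6, q #6) → G (p #7, q #9) — 5 characters in the same relative order in both. The LCS DP gives dp[8][10] = 5, so this is optimal.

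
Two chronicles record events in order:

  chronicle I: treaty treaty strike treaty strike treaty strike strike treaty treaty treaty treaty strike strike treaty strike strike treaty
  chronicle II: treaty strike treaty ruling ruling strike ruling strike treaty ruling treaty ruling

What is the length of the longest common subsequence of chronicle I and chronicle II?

Match treaty at chronicle I[2]=chronicle II[1], then strike at chronicle I[3]=chronicle II[2], then treaty at chronicle I[4]=chronicle II[3], then strike at chronicle I[5]=chronicle II[6], then strike at chronicle I[8]=chronicle II[8], then treaty at chronicle I[9]=chronicle II[9], then treaty at chronicle I[10]=chronicle II[11] — 7 events in the same relative order in both. Since dp[18][12] = 7, nothing longer is possible.

7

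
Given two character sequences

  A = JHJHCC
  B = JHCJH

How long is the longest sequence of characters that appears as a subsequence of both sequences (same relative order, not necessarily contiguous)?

Let dp[i][j] be the LCS length of the first i characters of A and the first j characters of B. dp[i][j] = dp[i-1][j-1]+1 when the i-th and j-th characters match, else max(dp[i-1][j], dp[i][j-1]).
    ·  J  H  C  J  H
 ·  0  0  0  0  0  0
 J  0  1  1  1  1  1
 H  0  1  2  2  2  2
 J  0  1  2  2  3  3
 H  0  1  2  2  3  4
 C  0  1  2  3  3  4
 C  0  1  2  3  3  4
dp[6][5] = 4. One LCS (by backtracking along matches): JHJH.

4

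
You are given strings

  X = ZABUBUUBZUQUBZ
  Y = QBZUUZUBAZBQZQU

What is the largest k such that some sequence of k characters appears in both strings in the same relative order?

Pick Z (X #1, Y #3); then U (X #4, Y #4); then U (X #6, Y #5); then U (X #7, Y #7); then B (X #8, Y #11); then Z (X #9, Y #13); then Q (X #11, Y #14); then U (X #12, Y #15); all 8 characters appear in both, in order. The LCS DP gives dp[14][15] = 8, so this is optimal.

8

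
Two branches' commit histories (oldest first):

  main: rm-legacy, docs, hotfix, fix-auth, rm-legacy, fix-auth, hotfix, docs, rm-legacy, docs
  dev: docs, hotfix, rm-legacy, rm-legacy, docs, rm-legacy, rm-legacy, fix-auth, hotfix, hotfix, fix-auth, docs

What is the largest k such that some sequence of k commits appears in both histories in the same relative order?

Match rm-legacy (main #1, dev #4), docs (main #2, dev #5), rm-legacy (main #5, dev #7), fix-auth (main #6, dev #8), hotfix (main #7, dev #10), docs (main #10, dev #12) — 6 commits in the same relative order in both. The LCS DP gives dp[10][12] = 6, so this is optimal.

6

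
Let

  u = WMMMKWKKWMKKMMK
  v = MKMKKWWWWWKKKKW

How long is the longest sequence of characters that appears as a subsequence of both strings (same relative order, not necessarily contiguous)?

8

Match M [2,1]; then M [3,3]; then K [5,5]; then W [6,10]; then K [7,11]; then K [8,12]; then K [11,13]; then K [12,14] — 8 characters in the same relative order in both, and the DP table's final entry dp[15][15] is also 8, so no common subsequence is longer.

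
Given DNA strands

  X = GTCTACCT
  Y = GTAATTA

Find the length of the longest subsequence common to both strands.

4

Match G at X[1]=Y[1], then T at X[2]=Y[5], then T at X[4]=Y[6], then A at X[5]=Y[7] — 4 bases in the same relative order in both. dp[8][7] = 4 confirms this is the maximum.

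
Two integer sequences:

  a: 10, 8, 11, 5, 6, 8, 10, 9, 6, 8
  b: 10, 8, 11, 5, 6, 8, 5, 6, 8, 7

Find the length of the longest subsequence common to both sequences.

Let dp[i][j] be the LCS length of the first i values of a and the first j values of b. dp[i][j] = dp[i-1][j-1]+1 when the i-th and j-th values match, else max(dp[i-1][j], dp[i][j-1]).
    · 10  8 11  5  6  8  5  6  8  7
 ·  0  0  0  0  0  0  0  0  0  0  0
10  0  1  1  1  1  1  1  1  1  1  1
 8  0  1  2  2  2  2  2  2  2  2  2
11  0  1  2  3  3  3  3  3  3  3  3
 5  0  1  2  3  4  4  4  4  4  4  4
 6  0  1  2  3  4  5  5  5  5  5  5
 8  0  1  2  3  4  5  6  6  6  6  6
10  0  1  2  3  4  5  6  6  6  6  6
 9  0  1  2  3  4  5  6  6  6  6  6
 6  0  1  2  3  4  5  6  6  7  7  7
 8  0  1  2  3  4  5  6  6  7  8  8
dp[10][10] = 8. One LCS (by backtracking along matches): 10, 8, 11, 5, 6, 8, 6, 8.

8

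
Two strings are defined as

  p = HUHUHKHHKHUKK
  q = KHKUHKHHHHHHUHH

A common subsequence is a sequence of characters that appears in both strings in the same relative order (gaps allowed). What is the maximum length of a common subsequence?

8

Match H at p[1]=q[2], U at p[2]=q[4], H at p[3]=q[8], H at p[5]=q[9], H at p[7]=q[10], H at p[8]=q[11], H at p[10]=q[12], U at p[11]=q[13] — 8 characters in the same relative order in both. The LCS DP gives dp[13][15] = 8, so this is optimal.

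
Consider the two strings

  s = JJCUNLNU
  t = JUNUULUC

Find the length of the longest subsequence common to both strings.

5

Match J [2,1], then U [4,2], then N [5,3], then L [6,6], then U [8,7] — 5 characters in the same relative order in both. dp[8][8] = 5 confirms this is the maximum.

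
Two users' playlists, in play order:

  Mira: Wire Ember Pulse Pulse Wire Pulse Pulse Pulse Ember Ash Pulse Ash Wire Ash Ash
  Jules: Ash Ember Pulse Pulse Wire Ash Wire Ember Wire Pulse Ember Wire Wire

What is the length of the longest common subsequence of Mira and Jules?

Pick Ember [2,2], Pulse [3,3], Pulse [4,4], Wire [5,9], Pulse [8,10], Ember [9,11], Wire [13,13]; all 7 songs appear in both, in order. Since dp[15][13] = 7, nothing longer is possible.

7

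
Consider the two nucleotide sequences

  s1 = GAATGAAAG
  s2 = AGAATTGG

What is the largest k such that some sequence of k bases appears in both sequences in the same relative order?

6

Let dp[i][j] be the LCS length of the first i bases of s1 and the first j bases of s2. dp[i][j] = dp[i-1][j-1]+1 when the i-th and j-th bases match, else max(dp[i-1][j], dp[i][j-1]).
    ·  A  G  A  A  T  T  G  G
 ·  0  0  0  0  0  0  0  0  0
 G  0  0  1  1  1  1  1  1  1
 A  0  1  1  2  2  2  2  2  2
 A  0  1  1  2  3  3  3  3  3
 T  0  1  1  2  3  4  4  4  4
 G  0  1  2  2  3  4  4  5  5
 A  0  1  2  3  3  4  4  5  5
 A  0  1  2  3  4  4  4  5  5
 A  0  1  2  3  4  4  4  5  5
 G  0  1  2  3  4  4  4  5  6
dp[9][8] = 6. One LCS (by backtracking along matches): GAATGG.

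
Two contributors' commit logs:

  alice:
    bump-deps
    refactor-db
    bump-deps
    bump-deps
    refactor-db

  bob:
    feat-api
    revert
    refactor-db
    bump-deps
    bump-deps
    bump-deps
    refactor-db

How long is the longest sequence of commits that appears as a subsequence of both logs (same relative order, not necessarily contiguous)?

Pick bump-deps [1,4], then bump-deps [3,5], then bump-deps [4,6], then refactor-db [5,7]; all 4 commits appear in both, in order, and the DP table's final entry dp[5][7] is also 4, so no common subsequence is longer.

4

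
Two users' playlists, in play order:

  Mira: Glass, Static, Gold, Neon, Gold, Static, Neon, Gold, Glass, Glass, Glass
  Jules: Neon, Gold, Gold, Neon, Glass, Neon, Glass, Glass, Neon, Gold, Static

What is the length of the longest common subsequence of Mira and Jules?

One common subsequence of length 6: Gold (Mira #3, Jules #2), Gold (Mira #5, Jules #3), Neon (Mira #7, Jules #4), Glass (Mira #9, Jules #5), Glass (Mira #10, Jules #7), Glass (Mira #11, Jules #8). The LCS DP gives dp[11][11] = 6, so this is optimal.

6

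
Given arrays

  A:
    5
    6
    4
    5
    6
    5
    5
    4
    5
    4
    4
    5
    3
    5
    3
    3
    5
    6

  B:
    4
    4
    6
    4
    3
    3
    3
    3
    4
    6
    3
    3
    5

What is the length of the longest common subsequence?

Taking 4 at A[3]=B[2], 6 at A[5]=B[3], 4 at A[8]=B[4], 4 at A[10]=B[9], 3 at A[15]=B[11], 3 at A[16]=B[12], 5 at A[17]=B[13] gives a common subsequence of length 7. dp[18][13] = 7 confirms this is the maximum.

7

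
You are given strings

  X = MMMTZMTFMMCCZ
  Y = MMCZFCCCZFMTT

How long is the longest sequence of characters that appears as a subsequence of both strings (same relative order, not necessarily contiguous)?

Match M [1,1], then M [2,2], then Z [5,4], then F [8,5], then C [11,7], then C [12,8], then Z [13,9] — 7 characters in the same relative order in both. Since dp[13][13] = 7, nothing longer is possible.

7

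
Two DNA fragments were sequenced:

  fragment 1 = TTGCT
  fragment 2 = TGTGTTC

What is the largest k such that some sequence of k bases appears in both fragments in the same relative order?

4

Let dp[i][j] be the LCS length of the first i bases of fragment 1 and the first j bases of fragment 2. dp[i][j] = dp[i-1][j-1]+1 when the i-th and j-th bases match, else max(dp[i-1][j], dp[i][j-1]).
    ·  T  G  T  G  T  T  C
 ·  0  0  0  0  0  0  0  0
 T  0  1  1  1  1  1  1  1
 T  0  1  1  2  2  2  2  2
 G  0  1  2  2  3  3  3  3
 C  0  1  2  2  3  3  3  4
 T  0  1  2  3  3  4  4  4
dp[5][7] = 4. One LCS (by backtracking along matches): TTGC.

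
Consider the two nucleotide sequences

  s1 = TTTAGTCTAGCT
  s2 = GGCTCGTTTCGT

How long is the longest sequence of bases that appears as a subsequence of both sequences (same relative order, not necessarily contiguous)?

7

Let dp[i][j] be the LCS length of the first i bases of s1 and the first j bases of s2. dp[i][j] = dp[i-1][j-1]+1 when the i-th and j-th bases match, else max(dp[i-1][j], dp[i][j-1]).
    ·  G  G  C  T  C  G  T  T  T  C  G  T
 ·  0  0  0  0  0  0  0  0  0  0  0  0  0
 T  0  0  0  0  1  1  1  1  1  1  1  1  1
 T  0  0  0  0  1  1  1  2  2  2  2  2  2
 T  0  0  0  0  1  1  1  2  3  3  3  3  3
 A  0  0  0  0  1  1  1  2  3  3  3  3  3
 G  0  1  1  1  1  1  2  2  3  3  3  4  4
 T  0  1  1  1  2  2  2  3  3  4  4  4  5
 C  0  1  1  2  2  3  3  3  3  4  5  5  5
 T  0  1  1  2  3  3  3  4  4  4  5  5  6
 A  0  1  1  2  3  3  3  4  4  4  5  5  6
 G  0  1  2  2  3  3  4  4  4  4  5  6  6
 C  0  1  2  3  3  4  4  4  4  4  5  6  6
 T  0  1  2  3  4  4  4  5  5  5  5  6  7
dp[12][12] = 7. One LCS (by backtracking along matches): TTTTCGT.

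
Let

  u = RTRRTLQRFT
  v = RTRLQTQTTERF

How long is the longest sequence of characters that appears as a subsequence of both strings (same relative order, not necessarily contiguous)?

Let dp[i][j] be the LCS length of the first i characters of u and the first j characters of v. dp[i][j] = dp[i-1][j-1]+1 when the i-th and j-th characters match, else max(dp[i-1][j], dp[i][j-1]).
    ·  R  T  R  L  Q  T  Q  T  T  E  R  F
 ·  0  0  0  0  0  0  0  0  0  0  0  0  0
 R  0  1  1  1  1  1  1  1  1  1  1  1  1
 T  0  1  2  2  2  2  2  2  2  2  2  2  2
 R  0  1  2  3  3  3  3  3  3  3  3  3  3
 R  0  1  2  3  3  3  3  3  3  3  3  4  4
 T  0  1  2  3  3  3  4  4  4  4  4  4  4
 L  0  1  2  3  4  4  4  4  4  4  4  4  4
 Q  0  1  2  3  4  5  5  5  5  5  5  5  5
 R  0  1  2  3  4  5  5  5  5  5  5  6  6
 F  0  1  2  3  4  5  5  5  5  5  5  6  7
 T  0  1  2  3  4  5  6  6  6  6  6  6  7
dp[10][12] = 7. One LCS (by backtracking along matches): RTRTQRF.

7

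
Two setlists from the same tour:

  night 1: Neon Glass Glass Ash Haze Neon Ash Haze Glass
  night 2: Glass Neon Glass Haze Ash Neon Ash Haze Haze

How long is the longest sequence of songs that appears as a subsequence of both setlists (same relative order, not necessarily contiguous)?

6

Taking Neon (night 1 #1, night 2 #2), then Glass (night 1 #2, night 2 #3), then Ash (night 1 #4, night 2 #5), then Neon (night 1 #6, night 2 #6), then Ash (night 1 #7, night 2 #7), then Haze (night 1 #8, night 2 #9) gives a common subsequence of length 6. Since dp[9][9] = 6, nothing longer is possible.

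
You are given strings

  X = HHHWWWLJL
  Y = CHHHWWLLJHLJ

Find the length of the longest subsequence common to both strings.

Let dp[i][j] be the LCS length of the first i characters of X and the first j characters of Y. dp[i][j] = dp[i-1][j-1]+1 when the i-th and j-th characters match, else max(dp[i-1][j], dp[i][j-1]).
    ·  C  H  H  H  W  W  L  L  J  H  L  J
 ·  0  0  0  0  0  0  0  0  0  0  0  0  0
 H  0  0  1  1  1  1  1  1  1  1  1  1  1
 H  0  0  1  2  2  2  2  2  2  2  2  2  2
 H  0  0  1  2  3  3  3  3  3  3  3  3  3
 W  0  0  1  2  3  4  4  4  4  4  4  4  4
 W  0  0  1  2  3  4  5  5  5  5  5  5  5
 W  0  0  1  2  3  4  5  5  5  5  5  5  5
 L  0  0  1  2  3  4  5  6  6  6  6  6  6
 J  0  0  1  2  3  4  5  6  6  7  7  7  7
 L  0  0  1  2  3  4  5  6  7  7  7  8  8
dp[9][12] = 8. One LCS (by backtracking along matches): HHHWWLJL.

8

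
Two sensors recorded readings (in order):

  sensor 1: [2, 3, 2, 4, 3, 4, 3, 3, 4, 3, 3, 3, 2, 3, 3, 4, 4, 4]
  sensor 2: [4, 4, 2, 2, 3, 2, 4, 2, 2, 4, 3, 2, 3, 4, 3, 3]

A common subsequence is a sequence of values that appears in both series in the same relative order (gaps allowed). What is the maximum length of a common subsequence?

Pick 2 [1,4]; then 3 [2,5]; then 2 [3,6]; then 4 [4,7]; then 4 [6,10]; then 3 [7,11]; then 3 [8,13]; then 4 [9,14]; then 3 [14,15]; then 3 [15,16]; all 10 values appear in both, in order, and the DP table's final entry dp[18][16] is also 10, so no common subsequence is longer.

10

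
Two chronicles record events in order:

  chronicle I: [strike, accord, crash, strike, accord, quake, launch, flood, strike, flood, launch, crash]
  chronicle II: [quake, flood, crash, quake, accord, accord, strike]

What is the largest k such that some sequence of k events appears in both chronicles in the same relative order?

Match accord [2,5] → accord [5,6] → strike [9,7] — 3 events in the same relative order in both. The LCS DP gives dp[12][7] = 3, so this is optimal.

3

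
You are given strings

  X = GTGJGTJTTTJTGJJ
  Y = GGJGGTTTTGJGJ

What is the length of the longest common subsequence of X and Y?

Taking G (X #1, Y #1), then G (X #3, Y #2), then J (X #4, Y #3), then G (X #5, Y #5), then T (X #6, Y #6), then T (X #8, Y #7), then T (X #9, Y #8), then T (X #10, Y #9), then J (X #11, Y #11), then G (X #13, Y #12), then J (X #15, Y #13) gives a common subsequence of length 11. Since dp[15][13] = 11, nothing longer is possible.

11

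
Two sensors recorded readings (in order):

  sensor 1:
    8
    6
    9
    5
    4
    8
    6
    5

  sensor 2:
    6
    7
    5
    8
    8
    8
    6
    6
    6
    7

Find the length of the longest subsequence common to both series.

4

One common subsequence of length 4: 6 (sensor 1 #2, sensor 2 #1) → 5 (sensor 1 #4, sensor 2 #3) → 8 (sensor 1 #6, sensor 2 #6) → 6 (sensor 1 #7, sensor 2 #9). The LCS DP gives dp[8][10] = 4, so this is optimal.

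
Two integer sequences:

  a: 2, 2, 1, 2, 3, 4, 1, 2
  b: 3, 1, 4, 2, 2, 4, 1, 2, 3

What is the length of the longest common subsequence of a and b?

Taking 2 at a[1]=b[4], then 2 at a[2]=b[5], then 1 at a[3]=b[7], then 2 at a[4]=b[8], then 3 at a[5]=b[9] gives a common subsequence of length 5. Since dp[8][9] = 5, nothing longer is possible.

5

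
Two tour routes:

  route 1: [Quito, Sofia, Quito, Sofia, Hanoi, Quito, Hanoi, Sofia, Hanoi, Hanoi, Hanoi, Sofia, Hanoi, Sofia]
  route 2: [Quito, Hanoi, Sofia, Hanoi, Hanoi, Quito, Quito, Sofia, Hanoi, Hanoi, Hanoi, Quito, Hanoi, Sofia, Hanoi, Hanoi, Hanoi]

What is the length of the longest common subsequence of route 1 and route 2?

Taking Quito at route 1[1]=route 2[1]; then Sofia at route 1[2]=route 2[3]; then Quito at route 1[3]=route 2[7]; then Sofia at route 1[4]=route 2[8]; then Hanoi at route 1[5]=route 2[11]; then Quito at route 1[6]=route 2[12]; then Hanoi at route 1[7]=route 2[13]; then Sofia at route 1[8]=route 2[14]; then Hanoi at route 1[10]=route 2[15]; then Hanoi at route 1[11]=route 2[16]; then Hanoi at route 1[13]=route 2[17] gives a common subsequence of length 11. dp[14][17] = 11 confirms this is the maximum.

11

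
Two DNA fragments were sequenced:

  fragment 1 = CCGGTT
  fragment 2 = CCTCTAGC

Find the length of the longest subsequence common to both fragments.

4

Match C (fragment 1 #1, fragment 2 #1) → C (fragment 1 #2, fragment 2 #2) → T (fragment 1 #5, fragment 2 #3) → T (fragment 1 #6, fragment 2 #5) — 4 bases in the same relative order in both. The LCS DP gives dp[6][8] = 4, so this is optimal.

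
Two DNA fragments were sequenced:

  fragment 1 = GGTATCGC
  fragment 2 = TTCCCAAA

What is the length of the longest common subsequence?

4

Let dp[i][j] be the LCS length of the first i bases of fragment 1 and the first j bases of fragment 2. dp[i][j] = dp[i-1][j-1]+1 when the i-th and j-th bases match, else max(dp[i-1][j], dp[i][j-1]).
    ·  T  T  C  C  C  A  A  A
 ·  0  0  0  0  0  0  0  0  0
 G  0  0  0  0  0  0  0  0  0
 G  0  0  0  0  0  0  0  0  0
 T  0  1  1  1  1  1  1  1  1
 A  0  1  1  1  1  1  2  2  2
 T  0  1  2  2  2  2  2  2  2
 C  0  1  2  3  3  3  3  3  3
 G  0  1  2  3  3  3  3  3  3
 C  0  1  2  3  4  4  4  4  4
dp[8][8] = 4. One LCS (by backtracking along matches): TTCC.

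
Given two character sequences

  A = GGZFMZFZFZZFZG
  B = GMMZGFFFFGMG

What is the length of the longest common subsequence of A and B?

Pick G (A #1, B #1), then G (A #2, B #5), then F (A #4, B #6), then F (A #7, B #7), then F (A #9, B #8), then F (A #12, B #9), then G (A #14, B #12); all 7 characters appear in both, in order, and the DP table's final entry dp[14][12] is also 7, so no common subsequence is longer.

7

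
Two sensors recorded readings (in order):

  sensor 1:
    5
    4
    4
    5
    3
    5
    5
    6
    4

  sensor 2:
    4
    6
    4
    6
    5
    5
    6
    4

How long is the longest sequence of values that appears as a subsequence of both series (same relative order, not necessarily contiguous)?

Pick 4 [2,1], then 4 [3,3], then 5 [6,5], then 5 [7,6], then 6 [8,7], then 4 [9,8]; all 6 values appear in both, in order. dp[9][8] = 6 confirms this is the maximum.

6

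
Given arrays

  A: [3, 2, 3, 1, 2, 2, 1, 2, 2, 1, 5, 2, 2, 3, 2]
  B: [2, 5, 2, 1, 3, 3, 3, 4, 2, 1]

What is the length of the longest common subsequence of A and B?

5

Match 2 (A #2, B #1), 2 (A #6, B #3), 1 (A #7, B #4), 2 (A #9, B #9), 1 (A #10, B #10) — 5 values in the same relative order in both. The LCS DP gives dp[15][10] = 5, so this is optimal.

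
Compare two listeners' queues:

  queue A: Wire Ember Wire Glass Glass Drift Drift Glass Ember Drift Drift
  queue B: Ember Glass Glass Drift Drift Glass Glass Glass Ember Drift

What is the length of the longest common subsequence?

8

Match Ember (queue A #2, queue B #1) → Glass (queue A #4, queue B #2) → Glass (queue A #5, queue B #3) → Drift (queue A #6, queue B #4) → Drift (queue A #7, queue B #5) → Glass (queue A #8, queue B #8) → Ember (queue A #9, queue B #9) → Drift (queue A #11, queue B #10) — 8 songs in the same relative order in both. dp[11][10] = 8 confirms this is the maximum.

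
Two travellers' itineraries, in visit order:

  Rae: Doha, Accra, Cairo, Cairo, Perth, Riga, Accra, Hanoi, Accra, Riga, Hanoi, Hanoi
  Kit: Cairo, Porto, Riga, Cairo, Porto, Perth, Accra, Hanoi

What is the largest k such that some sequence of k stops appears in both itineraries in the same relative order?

5

Match Cairo [3,1], Cairo [4,4], Perth [5,6], Accra [9,7], Hanoi [12,8] — 5 stops in the same relative order in both, and the DP table's final entry dp[12][8] is also 5, so no common subsequence is longer.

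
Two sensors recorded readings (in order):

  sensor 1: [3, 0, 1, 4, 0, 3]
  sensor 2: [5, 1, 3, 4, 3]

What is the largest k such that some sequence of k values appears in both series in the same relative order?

Pick 3 at sensor 1[1]=sensor 2[3], 4 at sensor 1[4]=sensor 2[4], 3 at sensor 1[6]=sensor 2[5]; all 3 values appear in both, in order. dp[6][5] = 3 confirms this is the maximum.

3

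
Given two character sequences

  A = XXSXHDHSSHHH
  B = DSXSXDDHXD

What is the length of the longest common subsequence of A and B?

Pick X (A #2, B #3), S (A #3, B #4), X (A #4, B #5), H (A #5, B #8), D (A #6, B #10); all 5 characters appear in both, in order. dp[12][10] = 5 confirms this is the maximum.

5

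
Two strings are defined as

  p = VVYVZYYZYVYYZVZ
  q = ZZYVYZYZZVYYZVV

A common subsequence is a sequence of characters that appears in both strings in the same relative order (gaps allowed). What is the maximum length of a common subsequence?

Pick V [2,4], Y [3,5], Z [5,6], Y [6,7], Z [8,9], V [10,10], Y [11,11], Y [12,12], Z [13,13], V [14,15]; all 10 characters appear in both, in order, and the DP table's final entry dp[15][15] is also 10, so no common subsequence is longer.

10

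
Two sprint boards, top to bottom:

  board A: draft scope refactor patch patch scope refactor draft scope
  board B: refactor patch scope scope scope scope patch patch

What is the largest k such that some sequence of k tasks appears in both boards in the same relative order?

4

Taking refactor at board A[3]=board B[1], then patch at board A[4]=board B[2], then scope at board A[6]=board B[5], then scope at board A[9]=board B[6] gives a common subsequence of length 4. The LCS DP gives dp[9][8] = 4, so this is optimal.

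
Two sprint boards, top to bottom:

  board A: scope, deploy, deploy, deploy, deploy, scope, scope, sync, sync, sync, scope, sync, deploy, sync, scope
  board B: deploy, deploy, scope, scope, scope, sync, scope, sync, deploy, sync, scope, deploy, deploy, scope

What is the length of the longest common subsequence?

One common subsequence of length 10: deploy [2,1], then deploy [3,2], then scope [6,4], then scope [7,5], then sync [8,6], then sync [9,8], then sync [10,10], then scope [11,11], then deploy [13,13], then scope [15,14], and the DP table's final entry dp[15][14] is also 10, so no common subsequence is longer.

10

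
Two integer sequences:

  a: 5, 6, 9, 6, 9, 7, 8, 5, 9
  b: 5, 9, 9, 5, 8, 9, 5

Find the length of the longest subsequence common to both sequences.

Match 5 (a #1, b #1), 9 (a #3, b #2), 9 (a #5, b #3), 8 (a #7, b #5), 5 (a #8, b #7) — 5 values in the same relative order in both, and the DP table's final entry dp[9][7] is also 5, so no common subsequence is longer.

5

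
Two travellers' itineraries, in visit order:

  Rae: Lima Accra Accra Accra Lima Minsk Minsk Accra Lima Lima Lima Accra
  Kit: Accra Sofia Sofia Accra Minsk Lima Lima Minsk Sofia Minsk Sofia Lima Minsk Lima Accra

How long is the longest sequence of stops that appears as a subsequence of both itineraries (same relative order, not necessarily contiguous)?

Pick Accra at Rae[2]=Kit[1], then Accra at Rae[3]=Kit[4], then Lima at Rae[5]=Kit[7], then Minsk at Rae[6]=Kit[8], then Minsk at Rae[7]=Kit[10], then Lima at Rae[9]=Kit[12], then Lima at Rae[11]=Kit[14], then Accra at Rae[12]=Kit[15]; all 8 stops appear in both, in order, and the DP table's final entry dp[12][15] is also 8, so no common subsequence is longer.

8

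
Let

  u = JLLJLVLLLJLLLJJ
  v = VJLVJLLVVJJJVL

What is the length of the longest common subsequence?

8

Pick J (u #1, v #2), L (u #2, v #3), L (u #3, v #6), L (u #5, v #7), V (u #6, v #9), J (u #10, v #10), J (u #14, v #11), J (u #15, v #12); all 8 characters appear in both, in order. dp[15][14] = 8 confirms this is the maximum.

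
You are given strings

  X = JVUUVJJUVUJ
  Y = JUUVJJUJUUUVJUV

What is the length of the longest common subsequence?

Match J (X #1, Y #1), then U (X #3, Y #2), then U (X #4, Y #3), then V (X #5, Y #4), then J (X #6, Y #6), then J (X #7, Y #8), then U (X #8, Y #11), then V (X #9, Y #12), then U (X #10, Y #14) — 9 characters in the same relative order in both. Since dp[11][15] = 9, nothing longer is possible.

9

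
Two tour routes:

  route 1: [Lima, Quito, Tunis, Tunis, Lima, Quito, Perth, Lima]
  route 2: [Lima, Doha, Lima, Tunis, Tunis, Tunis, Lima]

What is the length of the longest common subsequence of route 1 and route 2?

4

One common subsequence of length 4: Lima [1,3] → Tunis [3,5] → Tunis [4,6] → Lima [8,7]. dp[8][7] = 4 confirms this is the maximum.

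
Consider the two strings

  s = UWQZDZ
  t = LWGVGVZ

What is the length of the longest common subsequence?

Pick W at s[2]=t[2], then Z at s[6]=t[7]; all 2 characters appear in both, in order. The LCS DP gives dp[6][7] = 2, so this is optimal.

2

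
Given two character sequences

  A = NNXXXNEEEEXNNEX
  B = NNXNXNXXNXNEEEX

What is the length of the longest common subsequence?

10

Pick N (A #1, B #4), then N (A #2, B #6), then X (A #3, B #7), then X (A #4, B #8), then X (A #5, B #10), then N (A #6, B #11), then E (A #9, B #12), then E (A #10, B #13), then E (A #14, B #14), then X (A #15, B #15); all 10 characters appear in both, in order. The LCS DP gives dp[15][15] = 10, so this is optimal.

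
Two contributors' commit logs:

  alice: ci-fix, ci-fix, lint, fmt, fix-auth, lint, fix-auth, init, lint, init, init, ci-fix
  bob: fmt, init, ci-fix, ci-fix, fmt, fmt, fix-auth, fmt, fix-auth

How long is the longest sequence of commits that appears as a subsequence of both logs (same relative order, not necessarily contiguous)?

Taking ci-fix (alice #1, bob #3), ci-fix (alice #2, bob #4), fmt (alice #4, bob #6), fix-auth (alice #5, bob #7), fix-auth (alice #7, bob #9) gives a common subsequence of length 5. The LCS DP gives dp[12][9] = 5, so this is optimal.

5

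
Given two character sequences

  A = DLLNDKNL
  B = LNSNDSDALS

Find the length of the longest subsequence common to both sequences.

4

Let dp[i][j] be the LCS length of the first i characters of A and the first j characters of B. dp[i][j] = dp[i-1][j-1]+1 when the i-th and j-th characters match, else max(dp[i-1][j], dp[i][j-1]).
    ·  L  N  S  N  D  S  D  A  L  S
 ·  0  0  0  0  0  0  0  0  0  0  0
 D  0  0  0  0  0  1  1  1  1  1  1
 L  0  1  1  1  1  1  1  1  1  2  2
 L  0  1  1  1  1  1  1  1  1  2  2
 N  0  1  2  2  2  2  2  2  2  2  2
 D  0  1  2  2  2  3  3  3  3  3  3
 K  0  1  2  2  2  3  3  3  3  3  3
 N  0  1  2  2  3  3  3  3  3  3  3
 L  0  1  2  2  3  3  3  3  3  4  4
dp[8][10] = 4. One LCS (by backtracking along matches): LNDL.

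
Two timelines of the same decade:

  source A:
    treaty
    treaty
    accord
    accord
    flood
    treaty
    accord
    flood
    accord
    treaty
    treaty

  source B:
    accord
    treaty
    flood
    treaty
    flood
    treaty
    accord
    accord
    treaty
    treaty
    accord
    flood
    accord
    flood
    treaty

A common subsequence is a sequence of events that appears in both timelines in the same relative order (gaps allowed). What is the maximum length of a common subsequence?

Pick treaty [1,4], then treaty [2,6], then accord [3,7], then accord [4,8], then treaty [6,10], then accord [7,11], then flood [8,12], then accord [9,13], then treaty [11,15]; all 9 events appear in both, in order. The LCS DP gives dp[11][15] = 9, so this is optimal.

9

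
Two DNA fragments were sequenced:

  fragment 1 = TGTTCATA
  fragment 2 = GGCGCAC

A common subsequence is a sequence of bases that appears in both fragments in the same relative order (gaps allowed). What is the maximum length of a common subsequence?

Pick G [2,4], then C [5,5], then A [6,6]; all 3 bases appear in both, in order. dp[8][7] = 3 confirms this is the maximum.

3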